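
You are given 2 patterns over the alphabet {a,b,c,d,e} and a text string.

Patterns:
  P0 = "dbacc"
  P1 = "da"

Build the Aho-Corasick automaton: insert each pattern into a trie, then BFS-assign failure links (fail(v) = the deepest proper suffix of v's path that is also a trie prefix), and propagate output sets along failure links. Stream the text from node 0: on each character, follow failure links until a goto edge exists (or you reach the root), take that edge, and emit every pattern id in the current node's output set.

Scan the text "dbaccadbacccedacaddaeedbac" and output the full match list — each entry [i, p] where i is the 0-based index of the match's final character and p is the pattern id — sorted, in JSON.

Build:
Trie (insert patterns):
  n0 'ε': d→1
  n1 'd': a→6 b→2
  n2 'db': a→3
  n3 'dba': c→4
  n4 'dbac': c→5
  n5 'dbacc': ·  [P0 ends]
  n6 'da': ·  [P1 ends]

BFS fail/out derivation:
  fail(1) 'd': from fail(0)=0 chase 'd': 0 ⇒ 0;  out=∅∪out(0)=∅
  fail(2) 'db': from fail(1)=0 chase 'b': 0 ⇒ 0;  out=∅∪out(0)=∅
  fail(6) 'da': from fail(1)=0 chase 'a': 0 ⇒ 0;  out={1}∪out(0)={1}
  fail(3) 'dba': from fail(2)=0 chase 'a': 0 ⇒ 0;  out=∅∪out(0)=∅
  fail(4) 'dbac': from fail(3)=0 chase 'c': 0 ⇒ 0;  out=∅∪out(0)=∅
  fail(5) 'dbacc': from fail(4)=0 chase 'c': 0 ⇒ 0;  out={0}∪out(0)={0}

Text stream:
[0] read 'd'  n0⇒n1
[1] read 'b'  n1⇒n2
[2] read 'a'  n2⇒n3
[3] read 'c'  n3⇒n4
[4] read 'c'  n4⇒n5  emit P0@[0:4]
[5] read 'a'  n5⇒n0 (via fail)
[6] read 'd'  n0⇒n1
[7] read 'b'  n1⇒n2
[8] read 'a'  n2⇒n3
[9] read 'c'  n3⇒n4
[10] read 'c'  n4⇒n5  emit P0@[6:10]
[11] read 'c'  n5⇒n0 (via fail)
[12] read 'e'  n0⇒n0
[13] read 'd'  n0⇒n1
[14] read 'a'  n1⇒n6  emit P1@[13:14]
[15] read 'c'  n6⇒n0 (via fail)
[16] read 'a'  n0⇒n0
[17] read 'd'  n0⇒n1
[18] read 'd'  n1⇒n1 (via fail)
[19] read 'a'  n1⇒n6  emit P1@[18:19]
[20] read 'e'  n6⇒n0 (via fail)
[21] read 'e'  n0⇒n0
[22] read 'd'  n0⇒n1
[23] read 'b'  n1⇒n2
[24] read 'a'  n2⇒n3
[25] read 'c'  n3⇒n4

All matches (sorted): [[4,0],[10,0],[14,1],[19,1]]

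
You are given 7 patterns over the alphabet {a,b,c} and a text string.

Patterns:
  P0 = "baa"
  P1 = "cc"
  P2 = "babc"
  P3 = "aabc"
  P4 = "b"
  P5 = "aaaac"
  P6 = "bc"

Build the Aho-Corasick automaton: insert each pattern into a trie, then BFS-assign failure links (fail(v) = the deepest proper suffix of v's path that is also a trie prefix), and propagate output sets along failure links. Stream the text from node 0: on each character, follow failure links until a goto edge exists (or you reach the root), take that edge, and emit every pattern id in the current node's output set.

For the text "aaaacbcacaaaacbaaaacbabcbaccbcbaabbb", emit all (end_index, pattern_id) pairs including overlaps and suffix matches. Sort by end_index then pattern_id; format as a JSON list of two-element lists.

Construct AC machine:
Trie nodes:
  n0 'ε': a→8 b→1 c→4
  n1 'b': a→2 c→15  [P4 ends]
  n2 'ba': a→3 b→6
  n3 'baa': ·  [P0 ends]
  n4 'c': c→5
  n5 'cc': ·  [P1 ends]
  n6 'bab': c→7
  n7 'babc': ·  [P2 ends]
  n8 'a': a→9
  n9 'aa': a→12 b→10
  n10 'aab': c→11
  n11 'aabc': ·  [P3 ends]
  n12 'aaa': a→13
  n13 'aaaa': c→14
  n14 'aaaac': ·  [P5 ends]
  n15 'bc': ·  [P6 ends]

Failure links (BFS by depth):
  fail(1) 'b': from fail(0)=0 chase 'b': 0 ⇒ 0;  out={4}∪out(0)={4}
  fail(4) 'c': from fail(0)=0 chase 'c': 0 ⇒ 0;  out=∅∪out(0)=∅
  fail(8) 'a': from fail(0)=0 chase 'a': 0 ⇒ 0;  out=∅∪out(0)=∅
  fail(2) 'ba': from fail(1)=0 chase 'a': 0 ⇒ 8;  out=∅∪out(8)=∅
  fail(5) 'cc': from fail(4)=0 chase 'c': 0 ⇒ 4;  out={1}∪out(4)={1}
  fail(9) 'aa': from fail(8)=0 chase 'a': 0 ⇒ 8;  out=∅∪out(8)=∅
  fail(15) 'bc': from fail(1)=0 chase 'c': 0 ⇒ 4;  out={6}∪out(4)={6}
  fail(3) 'baa': from fail(2)=8 chase 'a': 8 ⇒ 9;  out={0}∪out(9)={0}
  fail(6) 'bab': from fail(2)=8 chase 'b': 8→0 ⇒ 1;  out=∅∪out(1)={4}
  fail(10) 'aab': from fail(9)=8 chase 'b': 8→0 ⇒ 1;  out=∅∪out(1)={4}
  fail(12) 'aaa': from fail(9)=8 chase 'a': 8 ⇒ 9;  out=∅∪out(9)=∅
  fail(7) 'babc': from fail(6)=1 chase 'c': 1 ⇒ 15;  out={2}∪out(15)={2,6}
  fail(11) 'aabc': from fail(10)=1 chase 'c': 1 ⇒ 15;  out={3}∪out(15)={3,6}
  fail(13) 'aaaa': from fail(12)=9 chase 'a': 9 ⇒ 12;  out=∅∪out(12)=∅
  fail(14) 'aaaac': from fail(13)=12 chase 'c': 12→9→8→0 ⇒ 4;  out={5}∪out(4)={5}

Scan:
pos 0 'a': at 8
pos 1 'a': at 9
pos 2 'a': at 12
pos 3 'a': at 13
pos 4 'c': at 14  emit P5@[0:4]
pos 5 'b': at 1 ·f  emit P4@[5:5]
pos 6 'c': at 15  emit P6@[5:6]
pos 7 'a': at 8 ·f
pos 8 'c': at 4 ·f
pos 9 'a': at 8 ·f
pos 10 'a': at 9
pos 11 'a': at 12
pos 12 'a': at 13
pos 13 'c': at 14  emit P5@[9:13]
pos 14 'b': at 1 ·f  emit P4@[14:14]
pos 15 'a': at 2
pos 16 'a': at 3  emit P0@[14:16]
pos 17 'a': at 12 ·f
pos 18 'a': at 13
pos 19 'c': at 14  emit P5@[15:19]
pos 20 'b': at 1 ·f  emit P4@[20:20]
pos 21 'a': at 2
pos 22 'b': at 6  emit P4@[22:22]
pos 23 'c': at 7  emit P2@[20:23],P6@[22:23]
pos 24 'b': at 1 ·f  emit P4@[24:24]
pos 25 'a': at 2
pos 26 'c': at 4 ·f
pos 27 'c': at 5  emit P1@[26:27]
pos 28 'b': at 1 ·f  emit P4@[28:28]
pos 29 'c': at 15  emit P6@[28:29]
pos 30 'b': at 1 ·f  emit P4@[30:30]
pos 31 'a': at 2
pos 32 'a': at 3  emit P0@[30:32]
pos 33 'b': at 10 ·f  emit P4@[33:33]
pos 34 'b': at 1 ·f  emit P4@[34:34]
pos 35 'b': at 1 ·f  emit P4@[35:35]

Result: [[4,5],[5,4],[6,6],[13,5],[14,4],[16,0],[19,5],[20,4],[22,4],[23,2],[23,6],[24,4],[27,1],[28,4],[29,6],[30,4],[32,0],[33,4],[34,4],[35,4]]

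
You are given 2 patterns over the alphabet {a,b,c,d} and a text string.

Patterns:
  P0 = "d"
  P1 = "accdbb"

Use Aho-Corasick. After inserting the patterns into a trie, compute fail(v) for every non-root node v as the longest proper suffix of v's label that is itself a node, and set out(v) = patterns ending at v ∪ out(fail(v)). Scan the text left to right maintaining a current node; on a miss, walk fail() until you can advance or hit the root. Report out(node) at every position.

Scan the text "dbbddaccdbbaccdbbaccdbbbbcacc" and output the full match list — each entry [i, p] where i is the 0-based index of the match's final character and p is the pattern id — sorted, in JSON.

Construct AC machine:
Trie nodes:
  0='ε' goto a→2 d→1
  1='d' goto ·  [P0 ends]
  2='a' goto c→3
  3='ac' goto c→4
  4='acc' goto d→5
  5='accd' goto b→6
  6='accdb' goto b→7
  7='accdbb' goto ·  [P1 ends]

Failure links (BFS by depth):
  fail(1) 'd': from fail(0)=0 chase 'd': 0 ⇒ 0;  out={0}∪out(0)={0}
  fail(2) 'a': from fail(0)=0 chase 'a': 0 ⇒ 0;  out=∅∪out(0)=∅
  fail(3) 'ac': from fail(2)=0 chase 'c': 0 ⇒ 0;  out=∅∪out(0)=∅
  fail(4) 'acc': from fail(3)=0 chase 'c': 0 ⇒ 0;  out=∅∪out(0)=∅
  fail(5) 'accd': from fail(4)=0 chase 'd': 0 ⇒ 1;  out=∅∪out(1)={0}
  fail(6) 'accdb': from fail(5)=1 chase 'b': 1→0 ⇒ 0;  out=∅∪out(0)=∅
  fail(7) 'accdbb': from fail(6)=0 chase 'b': 0 ⇒ 0;  out={1}∪out(0)={1}

Scan:
i=0 'd': node 0→1  → match P0@[0:0]
i=1 'b': node 1→0 (via fail)
i=2 'b': node 0→0
i=3 'd': node 0→1  → match P0@[3:3]
i=4 'd': node 1→1 (via fail)  → match P0@[4:4]
i=5 'a': node 1→2 (via fail)
i=6 'c': node 2→3
i=7 'c': node 3→4
i=8 'd': node 4→5  → match P0@[8:8]
i=9 'b': node 5→6
i=10 'b': node 6→7  → match P1@[5:10]
i=11 'a': node 7→2 (via fail)
i=12 'c': node 2→3
i=13 'c': node 3→4
i=14 'd': node 4→5  → match P0@[14:14]
i=15 'b': node 5→6
i=16 'b': node 6→7  → match P1@[11:16]
i=17 'a': node 7→2 (via fail)
i=18 'c': node 2→3
i=19 'c': node 3→4
i=20 'd': node 4→5  → match P0@[20:20]
i=21 'b': node 5→6
i=22 'b': node 6→7  → match P1@[17:22]
i=23 'b': node 7→0 (via fail)
i=24 'b': node 0→0
i=25 'c': node 0→0
i=26 'a': node 0→2
i=27 'c': node 2→3
i=28 'c': node 3→4

All matches (sorted): [[0,0],[3,0],[4,0],[8,0],[10,1],[14,0],[16,1],[20,0],[22,1]]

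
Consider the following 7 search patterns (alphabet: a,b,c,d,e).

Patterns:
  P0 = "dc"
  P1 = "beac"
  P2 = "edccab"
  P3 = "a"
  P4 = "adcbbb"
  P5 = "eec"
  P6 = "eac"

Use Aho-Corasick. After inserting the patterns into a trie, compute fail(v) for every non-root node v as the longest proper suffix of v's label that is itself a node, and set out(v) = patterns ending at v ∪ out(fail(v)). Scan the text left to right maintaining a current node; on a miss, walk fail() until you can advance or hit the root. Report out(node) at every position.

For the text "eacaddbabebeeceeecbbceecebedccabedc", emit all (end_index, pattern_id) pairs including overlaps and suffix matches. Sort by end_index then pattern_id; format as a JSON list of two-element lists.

Build automaton:
Trie nodes:
  n0 'ε': a→13 b→3 d→1 e→7
  n1 'd': c→2
  n2 'dc': ·  [P0 ends]
  n3 'b': e→4
  n4 'be': a→5
  n5 'bea': c→6
  n6 'beac': ·  [P1 ends]
  n7 'e': a→21 d→8 e→19
  n8 'ed': c→9
  n9 'edc': c→10
  n10 'edcc': a→11
  n11 'edcca': b→12
  n12 'edccab': ·  [P2 ends]
  n13 'a': d→14  [P3 ends]
  n14 'ad': c→15
  n15 'adc': b→16
  n16 'adcb': b→17
  n17 'adcbb': b→18
  n18 'adcbbb': ·  [P4 ends]
  n19 'ee': c→20
  n20 'eec': ·  [P5 ends]
  n21 'ea': c→22
  n22 'eac': ·  [P6 ends]

BFS fail/out derivation:
  n1('d'): parent n0 fail=0; on 'd' 0 → fail=0;  out ∅∪∅=∅
  n3('b'): parent n0 fail=0; on 'b' 0 → fail=0;  out ∅∪∅=∅
  n7('e'): parent n0 fail=0; on 'e' 0 → fail=0;  out ∅∪∅=∅
  n13('a'): parent n0 fail=0; on 'a' 0 → fail=0;  out {3}∪∅={3}
  n2('dc'): parent n1 fail=0; on 'c' 0 → fail=0;  out {0}∪∅={0}
  n4('be'): parent n3 fail=0; on 'e' 0 → fail=7;  out ∅∪∅=∅
  n8('ed'): parent n7 fail=0; on 'd' 0 → fail=1;  out ∅∪∅=∅
  n14('ad'): parent n13 fail=0; on 'd' 0 → fail=1;  out ∅∪∅=∅
  n19('ee'): parent n7 fail=0; on 'e' 0 → fail=7;  out ∅∪∅=∅
  n21('ea'): parent n7 fail=0; on 'a' 0 → fail=13;  out ∅∪{3}={3}
  n5('bea'): parent n4 fail=7; on 'a' 7 → fail=21;  out ∅∪{3}={3}
  n9('edc'): parent n8 fail=1; on 'c' 1 → fail=2;  out ∅∪{0}={0}
  n15('adc'): parent n14 fail=1; on 'c' 1 → fail=2;  out ∅∪{0}={0}
  n20('eec'): parent n19 fail=7; on 'c' 7→0 → fail=0;  out {5}∪∅={5}
  n22('eac'): parent n21 fail=13; on 'c' 13→0 → fail=0;  out {6}∪∅={6}
  n6('beac'): parent n5 fail=21; on 'c' 21 → fail=22;  out {1}∪{6}={1,6}
  n10('edcc'): parent n9 fail=2; on 'c' 2→0 → fail=0;  out ∅∪∅=∅
  n16('adcb'): parent n15 fail=2; on 'b' 2→0 → fail=3;  out ∅∪∅=∅
  n11('edcca'): parent n10 fail=0; on 'a' 0 → fail=13;  out ∅∪{3}={3}
  n17('adcbb'): parent n16 fail=3; on 'b' 3→0 → fail=3;  out ∅∪∅=∅
  n12('edccab'): parent n11 fail=13; on 'b' 13→0 → fail=3;  out {2}∪∅={2}
  n18('adcbbb'): parent n17 fail=3; on 'b' 3→0 → fail=3;  out {4}∪∅={4}

Text stream:
i=0 'e': node 0→7
i=1 'a': node 7→21  emit P3@[1:1]
i=2 'c': node 21→22  emit P6@[0:2]
i=3 'a': node 22→13 ·f  emit P3@[3:3]
i=4 'd': node 13→14
i=5 'd': node 14→1 ·f
i=6 'b': node 1→3 ·f
i=7 'a': node 3→13 ·f  emit P3@[7:7]
i=8 'b': node 13→3 ·f
i=9 'e': node 3→4
i=10 'b': node 4→3 ·f
i=11 'e': node 3→4
i=12 'e': node 4→19 ·f
i=13 'c': node 19→20  emit P5@[11:13]
i=14 'e': node 20→7 ·f
i=15 'e': node 7→19
i=16 'e': node 19→19 ·f
i=17 'c': node 19→20  emit P5@[15:17]
i=18 'b': node 20→3 ·f
i=19 'b': node 3→3 ·f
i=20 'c': node 3→0 ·f
i=21 'e': node 0→7
i=22 'e': node 7→19
i=23 'c': node 19→20  emit P5@[21:23]
i=24 'e': node 20→7 ·f
i=25 'b': node 7→3 ·f
i=26 'e': node 3→4
i=27 'd': node 4→8 ·f
i=28 'c': node 8→9  emit P0@[27:28]
i=29 'c': node 9→10
i=30 'a': node 10→11  emit P3@[30:30]
i=31 'b': node 11→12  emit P2@[26:31]
i=32 'e': node 12→4 ·f
i=33 'd': node 4→8 ·f
i=34 'c': node 8→9  emit P0@[33:34]

Result: [[1,3],[2,6],[3,3],[7,3],[13,5],[17,5],[23,5],[28,0],[30,3],[31,2],[34,0]]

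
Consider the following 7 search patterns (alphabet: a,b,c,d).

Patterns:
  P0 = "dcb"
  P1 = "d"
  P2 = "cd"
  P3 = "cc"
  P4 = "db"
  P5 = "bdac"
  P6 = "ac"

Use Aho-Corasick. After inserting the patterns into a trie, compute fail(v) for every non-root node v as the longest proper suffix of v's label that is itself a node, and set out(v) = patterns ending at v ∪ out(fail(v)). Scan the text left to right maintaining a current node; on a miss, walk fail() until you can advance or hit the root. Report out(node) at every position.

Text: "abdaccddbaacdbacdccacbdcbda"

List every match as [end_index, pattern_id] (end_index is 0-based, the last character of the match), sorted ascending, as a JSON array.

Construct AC machine:
Trie (insert patterns):
  0='ε' goto a→12 b→8 c→4 d→1
  1='d' goto b→7 c→2  [P1 ends]
  2='dc' goto b→3
  3='dcb' goto ·  [P0 ends]
  4='c' goto c→6 d→5
  5='cd' goto ·  [P2 ends]
  6='cc' goto ·  [P3 ends]
  7='db' goto ·  [P4 ends]
  8='b' goto d→9
  9='bd' goto a→10
  10='bda' goto c→11
  11='bdac' goto ·  [P5 ends]
  12='a' goto c→13
  13='ac' goto ·  [P6 ends]

BFS fail/out derivation:
  n1('d'): parent n0 fail=0; on 'd' 0 → fail=0;  out {1}∪∅={1}
  n4('c'): parent n0 fail=0; on 'c' 0 → fail=0;  out ∅∪∅=∅
  n8('b'): parent n0 fail=0; on 'b' 0 → fail=0;  out ∅∪∅=∅
  n12('a'): parent n0 fail=0; on 'a' 0 → fail=0;  out ∅∪∅=∅
  n2('dc'): parent n1 fail=0; on 'c' 0 → fail=4;  out ∅∪∅=∅
  n5('cd'): parent n4 fail=0; on 'd' 0 → fail=1;  out {2}∪{1}={1,2}
  n6('cc'): parent n4 fail=0; on 'c' 0 → fail=4;  out {3}∪∅={3}
  n7('db'): parent n1 fail=0; on 'b' 0 → fail=8;  out {4}∪∅={4}
  n9('bd'): parent n8 fail=0; on 'd' 0 → fail=1;  out ∅∪{1}={1}
  n13('ac'): parent n12 fail=0; on 'c' 0 → fail=4;  out {6}∪∅={6}
  n3('dcb'): parent n2 fail=4; on 'b' 4→0 → fail=8;  out {0}∪∅={0}
  n10('bda'): parent n9 fail=1; on 'a' 1→0 → fail=12;  out ∅∪∅=∅
  n11('bdac'): parent n10 fail=12; on 'c' 12 → fail=13;  out {5}∪{6}={5,6}

Text stream:
pos 0 'a': at 12
pos 1 'b': at 8 ·f
pos 2 'd': at 9  ** P1@[2:2]
pos 3 'a': at 10
pos 4 'c': at 11  ** P5@[1:4],P6@[3:4]
pos 5 'c': at 6 ·f  ** P3@[4:5]
pos 6 'd': at 5 ·f  ** P1@[6:6],P2@[5:6]
pos 7 'd': at 1 ·f  ** P1@[7:7]
pos 8 'b': at 7  ** P4@[7:8]
pos 9 'a': at 12 ·f
pos 10 'a': at 12 ·f
pos 11 'c': at 13  ** P6@[10:11]
pos 12 'd': at 5 ·f  ** P1@[12:12],P2@[11:12]
pos 13 'b': at 7 ·f  ** P4@[12:13]
pos 14 'a': at 12 ·f
pos 15 'c': at 13  ** P6@[14:15]
pos 16 'd': at 5 ·f  ** P1@[16:16],P2@[15:16]
pos 17 'c': at 2 ·f
pos 18 'c': at 6 ·f  ** P3@[17:18]
pos 19 'a': at 12 ·f
pos 20 'c': at 13  ** P6@[19:20]
pos 21 'b': at 8 ·f
pos 22 'd': at 9  ** P1@[22:22]
pos 23 'c': at 2 ·f
pos 24 'b': at 3  ** P0@[22:24]
pos 25 'd': at 9 ·f  ** P1@[25:25]
pos 26 'a': at 10

Result: [[2,1],[4,5],[4,6],[5,3],[6,1],[6,2],[7,1],[8,4],[11,6],[12,1],[12,2],[13,4],[15,6],[16,1],[16,2],[18,3],[20,6],[22,1],[24,0],[25,1]]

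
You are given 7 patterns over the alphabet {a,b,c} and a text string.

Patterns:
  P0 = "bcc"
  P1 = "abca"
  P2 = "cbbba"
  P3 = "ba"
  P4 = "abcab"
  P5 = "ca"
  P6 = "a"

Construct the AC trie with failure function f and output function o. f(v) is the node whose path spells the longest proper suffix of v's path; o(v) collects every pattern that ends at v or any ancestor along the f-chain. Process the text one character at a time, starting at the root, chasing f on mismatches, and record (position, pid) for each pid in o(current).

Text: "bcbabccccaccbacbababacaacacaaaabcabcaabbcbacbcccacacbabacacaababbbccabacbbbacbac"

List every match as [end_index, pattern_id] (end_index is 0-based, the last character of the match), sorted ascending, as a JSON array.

Build:
Trie (insert patterns):
  n0 'ε': a→4 b→1 c→8
  n1 'b': a→13 c→2
  n2 'bc': c→3
  n3 'bcc': ·  ←P0
  n4 'a': b→5  ←P6
  n5 'ab': c→6
  n6 'abc': a→7
  n7 'abca': b→14  ←P1
  n8 'c': a→15 b→9
  n9 'cb': b→10
  n10 'cbb': b→11
  n11 'cbbb': a→12
  n12 'cbbba': ·  ←P2
  n13 'ba': ·  ←P3
  n14 'abcab': ·  ←P4
  n15 'ca': ·  ←P5

Failure links (BFS by depth):
  fail(1) 'b': from fail(0)=0 chase 'b': 0 ⇒ 0;  out=∅∪out(0)=∅
  fail(4) 'a': from fail(0)=0 chase 'a': 0 ⇒ 0;  out={6}∪out(0)={6}
  fail(8) 'c': from fail(0)=0 chase 'c': 0 ⇒ 0;  out=∅∪out(0)=∅
  fail(2) 'bc': from fail(1)=0 chase 'c': 0 ⇒ 8;  out=∅∪out(8)=∅
  fail(5) 'ab': from fail(4)=0 chase 'b': 0 ⇒ 1;  out=∅∪out(1)=∅
  fail(9) 'cb': from fail(8)=0 chase 'b': 0 ⇒ 1;  out=∅∪out(1)=∅
  fail(13) 'ba': from fail(1)=0 chase 'a': 0 ⇒ 4;  out={3}∪out(4)={3,6}
  fail(15) 'ca': from fail(8)=0 chase 'a': 0 ⇒ 4;  out={5}∪out(4)={5,6}
  fail(3) 'bcc': from fail(2)=8 chase 'c': 8→0 ⇒ 8;  out={0}∪out(8)={0}
  fail(6) 'abc': from fail(5)=1 chase 'c': 1 ⇒ 2;  out=∅∪out(2)=∅
  fail(10) 'cbb': from fail(9)=1 chase 'b': 1→0 ⇒ 1;  out=∅∪out(1)=∅
  fail(7) 'abca': from fail(6)=2 chase 'a': 2→8 ⇒ 15;  out={1}∪out(15)={1,5,6}
  fail(11) 'cbbb': from fail(10)=1 chase 'b': 1→0 ⇒ 1;  out=∅∪out(1)=∅
  fail(12) 'cbbba': from fail(11)=1 chase 'a': 1 ⇒ 13;  out={2}∪out(13)={2,3,6}
  fail(14) 'abcab': from fail(7)=15 chase 'b': 15→4 ⇒ 5;  out={4}∪out(5)={4}

Run:
[0] read 'b'  n0⇒n1
[1] read 'c'  n1⇒n2
[2] read 'b'  n2⇒n9 ·f
[3] read 'a'  n9⇒n13 ·f  ** P3@[2:3],P6@[3:3]
[4] read 'b'  n13⇒n5 ·f
[5] read 'c'  n5⇒n6
[6] read 'c'  n6⇒n3 ·f  ** P0@[4:6]
[7] read 'c'  n3⇒n8 ·f
[8] read 'c'  n8⇒n8 ·f
[9] read 'a'  n8⇒n15  ** P5@[8:9],P6@[9:9]
[10] read 'c'  n15⇒n8 ·f
[11] read 'c'  n8⇒n8 ·f
[12] read 'b'  n8⇒n9
[13] read 'a'  n9⇒n13 ·f  ** P3@[12:13],P6@[13:13]
[14] read 'c'  n13⇒n8 ·f
[15] read 'b'  n8⇒n9
[16] read 'a'  n9⇒n13 ·f  ** P3@[15:16],P6@[16:16]
[17] read 'b'  n13⇒n5 ·f
[18] read 'a'  n5⇒n13 ·f  ** P3@[17:18],P6@[18:18]
[19] read 'b'  n13⇒n5 ·f
[20] read 'a'  n5⇒n13 ·f  ** P3@[19:20],P6@[20:20]
[21] read 'c'  n13⇒n8 ·f
[22] read 'a'  n8⇒n15  ** P5@[21:22],P6@[22:22]
[23] read 'a'  n15⇒n4 ·f  ** P6@[23:23]
[24] read 'c'  n4⇒n8 ·f
[25] read 'a'  n8⇒n15  ** P5@[24:25],P6@[25:25]
[26] read 'c'  n15⇒n8 ·f
[27] read 'a'  n8⇒n15  ** P5@[26:27],P6@[27:27]
[28] read 'a'  n15⇒n4 ·f  ** P6@[28:28]
[29] read 'a'  n4⇒n4 ·f  ** P6@[29:29]
[30] read 'a'  n4⇒n4 ·f  ** P6@[30:30]
[31] read 'b'  n4⇒n5
[32] read 'c'  n5⇒n6
[33] read 'a'  n6⇒n7  ** P1@[30:33],P5@[32:33],P6@[33:33]
[34] read 'b'  n7⇒n14  ** P4@[30:34]
[35] read 'c'  n14⇒n6 ·f
[36] read 'a'  n6⇒n7  ** P1@[33:36],P5@[35:36],P6@[36:36]
[37] read 'a'  n7⇒n4 ·f  ** P6@[37:37]
[38] read 'b'  n4⇒n5
[39] read 'b'  n5⇒n1 ·f
[40] read 'c'  n1⇒n2
[41] read 'b'  n2⇒n9 ·f
[42] read 'a'  n9⇒n13 ·f  ** P3@[41:42],P6@[42:42]
[43] read 'c'  n13⇒n8 ·f
[44] read 'b'  n8⇒n9
[45] read 'c'  n9⇒n2 ·f
[46] read 'c'  n2⇒n3  ** P0@[44:46]
[47] read 'c'  n3⇒n8 ·f
[48] read 'a'  n8⇒n15  ** P5@[47:48],P6@[48:48]
[49] read 'c'  n15⇒n8 ·f
[50] read 'a'  n8⇒n15  ** P5@[49:50],P6@[50:50]
[51] read 'c'  n15⇒n8 ·f
[52] read 'b'  n8⇒n9
[53] read 'a'  n9⇒n13 ·f  ** P3@[52:53],P6@[53:53]
[54] read 'b'  n13⇒n5 ·f
[55] read 'a'  n5⇒n13 ·f  ** P3@[54:55],P6@[55:55]
[56] read 'c'  n13⇒n8 ·f
[57] read 'a'  n8⇒n15  ** P5@[56:57],P6@[57:57]
[58] read 'c'  n15⇒n8 ·f
[59] read 'a'  n8⇒n15  ** P5@[58:59],P6@[59:59]
[60] read 'a'  n15⇒n4 ·f  ** P6@[60:60]
[61] read 'b'  n4⇒n5
[62] read 'a'  n5⇒n13 ·f  ** P3@[61:62],P6@[62:62]
[63] read 'b'  n13⇒n5 ·f
[64] read 'b'  n5⇒n1 ·f
[65] read 'b'  n1⇒n1 ·f
[66] read 'c'  n1⇒n2
[67] read 'c'  n2⇒n3  ** P0@[65:67]
[68] read 'a'  n3⇒n15 ·f  ** P5@[67:68],P6@[68:68]
[69] read 'b'  n15⇒n5 ·f
[70] read 'a'  n5⇒n13 ·f  ** P3@[69:70],P6@[70:70]
[71] read 'c'  n13⇒n8 ·f
[72] read 'b'  n8⇒n9
[73] read 'b'  n9⇒n10
[74] read 'b'  n10⇒n11
[75] read 'a'  n11⇒n12  ** P2@[71:75],P3@[74:75],P6@[75:75]
[76] read 'c'  n12⇒n8 ·f
[77] read 'b'  n8⇒n9
[78] read 'a'  n9⇒n13 ·f  ** P3@[77:78],P6@[78:78]
[79] read 'c'  n13⇒n8 ·f

All matches (sorted): [[3,3],[3,6],[6,0],[9,5],[9,6],[13,3],[13,6],[16,3],[16,6],[18,3],[18,6],[20,3],[20,6],[22,5],[22,6],[23,6],[25,5],[25,6],[27,5],[27,6],[28,6],[29,6],[30,6],[33,1],[33,5],[33,6],[34,4],[36,1],[36,5],[36,6],[37,6],[42,3],[42,6],[46,0],[48,5],[48,6],[50,5],[50,6],[53,3],[53,6],[55,3],[55,6],[57,5],[57,6],[59,5],[59,6],[60,6],[62,3],[62,6],[67,0],[68,5],[68,6],[70,3],[70,6],[75,2],[75,3],[75,6],[78,3],[78,6]]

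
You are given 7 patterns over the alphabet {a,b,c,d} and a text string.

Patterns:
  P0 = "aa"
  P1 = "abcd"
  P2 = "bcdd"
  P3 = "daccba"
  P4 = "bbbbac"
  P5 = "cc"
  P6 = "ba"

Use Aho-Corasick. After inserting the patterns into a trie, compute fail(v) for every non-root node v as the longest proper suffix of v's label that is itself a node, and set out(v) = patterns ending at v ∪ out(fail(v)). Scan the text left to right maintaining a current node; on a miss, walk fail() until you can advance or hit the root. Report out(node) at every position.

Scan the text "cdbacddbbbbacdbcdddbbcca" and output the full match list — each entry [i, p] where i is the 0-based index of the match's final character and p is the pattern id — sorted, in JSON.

Build automaton:
Trie nodes:
  n0 'ε': a→1 b→6 c→21 d→10
  n1 'a': a→2 b→3
  n2 'aa': ·  ←P0
  n3 'ab': c→4
  n4 'abc': d→5
  n5 'abcd': ·  ←P1
  n6 'b': a→23 b→16 c→7
  n7 'bc': d→8
  n8 'bcd': d→9
  n9 'bcdd': ·  ←P2
  n10 'd': a→11
  n11 'da': c→12
  n12 'dac': c→13
  n13 'dacc': b→14
  n14 'daccb': a→15
  n15 'daccba': ·  ←P3
  n16 'bb': b→17
  n17 'bbb': b→18
  n18 'bbbb': a→19
  n19 'bbbba': c→20
  n20 'bbbbac': ·  ←P4
  n21 'c': c→22
  n22 'cc': ·  ←P5
  n23 'ba': ·  ←P6

BFS fail/out derivation:
  n1('a'): parent n0 fail=0; on 'a' 0 → fail=0;  out ∅∪∅=∅
  n6('b'): parent n0 fail=0; on 'b' 0 → fail=0;  out ∅∪∅=∅
  n10('d'): parent n0 fail=0; on 'd' 0 → fail=0;  out ∅∪∅=∅
  n21('c'): parent n0 fail=0; on 'c' 0 → fail=0;  out ∅∪∅=∅
  n2('aa'): parent n1 fail=0; on 'a' 0 → fail=1;  out {0}∪∅={0}
  n3('ab'): parent n1 fail=0; on 'b' 0 → fail=6;  out ∅∪∅=∅
  n7('bc'): parent n6 fail=0; on 'c' 0 → fail=21;  out ∅∪∅=∅
  n11('da'): parent n10 fail=0; on 'a' 0 → fail=1;  out ∅∪∅=∅
  n16('bb'): parent n6 fail=0; on 'b' 0 → fail=6;  out ∅∪∅=∅
  n22('cc'): parent n21 fail=0; on 'c' 0 → fail=21;  out {5}∪∅={5}
  n23('ba'): parent n6 fail=0; on 'a' 0 → fail=1;  out {6}∪∅={6}
  n4('abc'): parent n3 fail=6; on 'c' 6 → fail=7;  out ∅∪∅=∅
  n8('bcd'): parent n7 fail=21; on 'd' 21→0 → fail=10;  out ∅∪∅=∅
  n12('dac'): parent n11 fail=1; on 'c' 1→0 → fail=21;  out ∅∪∅=∅
  n17('bbb'): parent n16 fail=6; on 'b' 6 → fail=16;  out ∅∪∅=∅
  n5('abcd'): parent n4 fail=7; on 'd' 7 → fail=8;  out {1}∪∅={1}
  n9('bcdd'): parent n8 fail=10; on 'd' 10→0 → fail=10;  out {2}∪∅={2}
  n13('dacc'): parent n12 fail=21; on 'c' 21 → fail=22;  out ∅∪{5}={5}
  n18('bbbb'): parent n17 fail=16; on 'b' 16 → fail=17;  out ∅∪∅=∅
  n14('daccb'): parent n13 fail=22; on 'b' 22→21→0 → fail=6;  out ∅∪∅=∅
  n19('bbbba'): parent n18 fail=17; on 'a' 17→16→6 → fail=23;  out ∅∪{6}={6}
  n15('daccba'): parent n14 fail=6; on 'a' 6 → fail=23;  out {3}∪{6}={3,6}
  n20('bbbbac'): parent n19 fail=23; on 'c' 23→1→0 → fail=21;  out {4}∪∅={4}

Text stream:
i=0 'c': node 0→21
i=1 'd': node 21→10 (via fail)
i=2 'b': node 10→6 (via fail)
i=3 'a': node 6→23  ** P6@[2:3]
i=4 'c': node 23→21 (via fail)
i=5 'd': node 21→10 (via fail)
i=6 'd': node 10→10 (via fail)
i=7 'b': node 10→6 (via fail)
i=8 'b': node 6→16
i=9 'b': node 16→17
i=10 'b': node 17→18
i=11 'a': node 18→19  ** P6@[10:11]
i=12 'c': node 19→20  ** P4@[7:12]
i=13 'd': node 20→10 (via fail)
i=14 'b': node 10→6 (via fail)
i=15 'c': node 6→7
i=16 'd': node 7→8
i=17 'd': node 8→9  ** P2@[14:17]
i=18 'd': node 9→10 (via fail)
i=19 'b': node 10→6 (via fail)
i=20 'b': node 6→16
i=21 'c': node 16→7 (via fail)
i=22 'c': node 7→22 (via fail)  ** P5@[21:22]
i=23 'a': node 22→1 (via fail)

All matches (sorted): [[3,6],[11,6],[12,4],[17,2],[22,5]]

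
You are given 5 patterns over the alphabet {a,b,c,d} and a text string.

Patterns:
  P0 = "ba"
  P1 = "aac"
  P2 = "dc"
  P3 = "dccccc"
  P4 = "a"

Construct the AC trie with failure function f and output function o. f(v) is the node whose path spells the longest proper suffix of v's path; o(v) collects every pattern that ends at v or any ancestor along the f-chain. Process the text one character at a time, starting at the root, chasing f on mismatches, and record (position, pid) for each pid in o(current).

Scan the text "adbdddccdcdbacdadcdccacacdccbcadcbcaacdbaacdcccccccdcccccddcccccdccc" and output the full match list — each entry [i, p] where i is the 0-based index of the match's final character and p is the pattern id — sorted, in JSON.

Construct AC machine:
Trie (insert patterns):
  n0 'ε': a→3 b→1 d→6
  n1 'b': a→2
  n2 'ba': ·  ←P0
  n3 'a': a→4  ←P4
  n4 'aa': c→5
  n5 'aac': ·  ←P1
  n6 'd': c→7
  n7 'dc': c→8  ←P2
  n8 'dcc': c→9
  n9 'dccc': c→10
  n10 'dcccc': c→11
  n11 'dccccc': ·  ←P3

Failure links (BFS by depth):
  fail(1) 'b': from fail(0)=0 chase 'b': 0 ⇒ 0;  out=∅∪out(0)=∅
  fail(3) 'a': from fail(0)=0 chase 'a': 0 ⇒ 0;  out={4}∪out(0)={4}
  fail(6) 'd': from fail(0)=0 chase 'd': 0 ⇒ 0;  out=∅∪out(0)=∅
  fail(2) 'ba': from fail(1)=0 chase 'a': 0 ⇒ 3;  out={0}∪out(3)={0,4}
  fail(4) 'aa': from fail(3)=0 chase 'a': 0 ⇒ 3;  out=∅∪out(3)={4}
  fail(7) 'dc': from fail(6)=0 chase 'c': 0 ⇒ 0;  out={2}∪out(0)={2}
  fail(5) 'aac': from fail(4)=3 chase 'c': 3→0 ⇒ 0;  out={1}∪out(0)={1}
  fail(8) 'dcc': from fail(7)=0 chase 'c': 0 ⇒ 0;  out=∅∪out(0)=∅
  fail(9) 'dccc': from fail(8)=0 chase 'c': 0 ⇒ 0;  out=∅∪out(0)=∅
  fail(10) 'dcccc': from fail(9)=0 chase 'c': 0 ⇒ 0;  out=∅∪out(0)=∅
  fail(11) 'dccccc': from fail(10)=0 chase 'c': 0 ⇒ 0;  out={3}∪out(0)={3}

Scan:
pos 0 'a': at 3  → match P4@[0:0]
pos 1 'd': at 6 (fail-walked)
pos 2 'b': at 1 (fail-walked)
pos 3 'd': at 6 (fail-walked)
pos 4 'd': at 6 (fail-walked)
pos 5 'd': at 6 (fail-walked)
pos 6 'c': at 7  → match P2@[5:6]
pos 7 'c': at 8
pos 8 'd': at 6 (fail-walked)
pos 9 'c': at 7  → match P2@[8:9]
pos 10 'd': at 6 (fail-walked)
pos 11 'b': at 1 (fail-walked)
pos 12 'a': at 2  → match P0@[11:12],P4@[12:12]
pos 13 'c': at 0 (fail-walked)
pos 14 'd': at 6
pos 15 'a': at 3 (fail-walked)  → match P4@[15:15]
pos 16 'd': at 6 (fail-walked)
pos 17 'c': at 7  → match P2@[16:17]
pos 18 'd': at 6 (fail-walked)
pos 19 'c': at 7  → match P2@[18:19]
pos 20 'c': at 8
pos 21 'a': at 3 (fail-walked)  → match P4@[21:21]
pos 22 'c': at 0 (fail-walked)
pos 23 'a': at 3  → match P4@[23:23]
pos 24 'c': at 0 (fail-walked)
pos 25 'd': at 6
pos 26 'c': at 7  → match P2@[25:26]
pos 27 'c': at 8
pos 28 'b': at 1 (fail-walked)
pos 29 'c': at 0 (fail-walked)
pos 30 'a': at 3  → match P4@[30:30]
pos 31 'd': at 6 (fail-walked)
pos 32 'c': at 7  → match P2@[31:32]
pos 33 'b': at 1 (fail-walked)
pos 34 'c': at 0 (fail-walked)
pos 35 'a': at 3  → match P4@[35:35]
pos 36 'a': at 4  → match P4@[36:36]
pos 37 'c': at 5  → match P1@[35:37]
pos 38 'd': at 6 (fail-walked)
pos 39 'b': at 1 (fail-walked)
pos 40 'a': at 2  → match P0@[39:40],P4@[40:40]
pos 41 'a': at 4 (fail-walked)  → match P4@[41:41]
pos 42 'c': at 5  → match P1@[40:42]
pos 43 'd': at 6 (fail-walked)
pos 44 'c': at 7  → match P2@[43:44]
pos 45 'c': at 8
pos 46 'c': at 9
pos 47 'c': at 10
pos 48 'c': at 11  → match P3@[43:48]
pos 49 'c': at 0 (fail-walked)
pos 50 'c': at 0
pos 51 'd': at 6
pos 52 'c': at 7  → match P2@[51:52]
pos 53 'c': at 8
pos 54 'c': at 9
pos 55 'c': at 10
pos 56 'c': at 11  → match P3@[51:56]
pos 57 'd': at 6 (fail-walked)
pos 58 'd': at 6 (fail-walked)
pos 59 'c': at 7  → match P2@[58:59]
pos 60 'c': at 8
pos 61 'c': at 9
pos 62 'c': at 10
pos 63 'c': at 11  → match P3@[58:63]
pos 64 'd': at 6 (fail-walked)
pos 65 'c': at 7  → match P2@[64:65]
pos 66 'c': at 8
pos 67 'c': at 9

Result: [[0,4],[6,2],[9,2],[12,0],[12,4],[15,4],[17,2],[19,2],[21,4],[23,4],[26,2],[30,4],[32,2],[35,4],[36,4],[37,1],[40,0],[40,4],[41,4],[42,1],[44,2],[48,3],[52,2],[56,3],[59,2],[63,3],[65,2]]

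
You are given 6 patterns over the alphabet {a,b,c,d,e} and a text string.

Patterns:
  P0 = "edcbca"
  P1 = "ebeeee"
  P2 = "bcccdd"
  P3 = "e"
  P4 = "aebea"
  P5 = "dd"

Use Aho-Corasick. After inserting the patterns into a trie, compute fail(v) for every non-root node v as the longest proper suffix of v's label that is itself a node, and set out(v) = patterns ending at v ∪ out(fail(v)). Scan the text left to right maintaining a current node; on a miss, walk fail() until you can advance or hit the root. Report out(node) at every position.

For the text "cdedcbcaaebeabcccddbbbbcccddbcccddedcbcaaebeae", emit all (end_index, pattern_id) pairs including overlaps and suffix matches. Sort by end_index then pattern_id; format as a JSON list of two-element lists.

Build:
Trie nodes:
  n0 'ε': a→18 b→12 d→23 e→1
  n1 'e': b→7 d→2  [P3 ends]
  n2 'ed': c→3
  n3 'edc': b→4
  n4 'edcb': c→5
  n5 'edcbc': a→6
  n6 'edcbca': ·  [P0 ends]
  n7 'eb': e→8
  n8 'ebe': e→9
  n9 'ebee': e→10
  n10 'ebeee': e→11
  n11 'ebeeee': ·  [P1 ends]
  n12 'b': c→13
  n13 'bc': c→14
  n14 'bcc': c→15
  n15 'bccc': d→16
  n16 'bcccd': d→17
  n17 'bcccdd': ·  [P2 ends]
  n18 'a': e→19
  n19 'ae': b→20
  n20 'aeb': e→21
  n21 'aebe': a→22
  n22 'aebea': ·  [P4 ends]
  n23 'd': d→24
  n24 'dd': ·  [P5 ends]

Failure links (BFS by depth):
  n1('e'): parent n0 fail=0; on 'e' 0 → fail=0;  out {3}∪∅={3}
  n12('b'): parent n0 fail=0; on 'b' 0 → fail=0;  out ∅∪∅=∅
  n18('a'): parent n0 fail=0; on 'a' 0 → fail=0;  out ∅∪∅=∅
  n23('d'): parent n0 fail=0; on 'd' 0 → fail=0;  out ∅∪∅=∅
  n2('ed'): parent n1 fail=0; on 'd' 0 → fail=23;  out ∅∪∅=∅
  n7('eb'): parent n1 fail=0; on 'b' 0 → fail=12;  out ∅∪∅=∅
  n13('bc'): parent n12 fail=0; on 'c' 0 → fail=0;  out ∅∪∅=∅
  n19('ae'): parent n18 fail=0; on 'e' 0 → fail=1;  out ∅∪{3}={3}
  n24('dd'): parent n23 fail=0; on 'd' 0 → fail=23;  out {5}∪∅={5}
  n3('edc'): parent n2 fail=23; on 'c' 23→0 → fail=0;  out ∅∪∅=∅
  n8('ebe'): parent n7 fail=12; on 'e' 12→0 → fail=1;  out ∅∪{3}={3}
  n14('bcc'): parent n13 fail=0; on 'c' 0 → fail=0;  out ∅∪∅=∅
  n20('aeb'): parent n19 fail=1; on 'b' 1 → fail=7;  out ∅∪∅=∅
  n4('edcb'): parent n3 fail=0; on 'b' 0 → fail=12;  out ∅∪∅=∅
  n9('ebee'): parent n8 fail=1; on 'e' 1→0 → fail=1;  out ∅∪{3}={3}
  n15('bccc'): parent n14 fail=0; on 'c' 0 → fail=0;  out ∅∪∅=∅
  n21('aebe'): parent n20 fail=7; on 'e' 7 → fail=8;  out ∅∪{3}={3}
  n5('edcbc'): parent n4 fail=12; on 'c' 12 → fail=13;  out ∅∪∅=∅
  n10('ebeee'): parent n9 fail=1; on 'e' 1→0 → fail=1;  out ∅∪{3}={3}
  n16('bcccd'): parent n15 fail=0; on 'd' 0 → fail=23;  out ∅∪∅=∅
  n22('aebea'): parent n21 fail=8; on 'a' 8→1→0 → fail=18;  out {4}∪∅={4}
  n6('edcbca'): parent n5 fail=13; on 'a' 13→0 → fail=18;  out {0}∪∅={0}
  n11('ebeeee'): parent n10 fail=1; on 'e' 1→0 → fail=1;  out {1}∪{3}={1,3}
  n17('bcccdd'): parent n16 fail=23; on 'd' 23 → fail=24;  out {2}∪{5}={2,5}

Scan:
pos 0 'c': at 0
pos 1 'd': at 23
pos 2 'e': at 1 (fail-walked)  → match P3@[2:2]
pos 3 'd': at 2
pos 4 'c': at 3
pos 5 'b': at 4
pos 6 'c': at 5
pos 7 'a': at 6  → match P0@[2:7]
pos 8 'a': at 18 (fail-walked)
pos 9 'e': at 19  → match P3@[9:9]
pos 10 'b': at 20
pos 11 'e': at 21  → match P3@[11:11]
pos 12 'a': at 22  → match P4@[8:12]
pos 13 'b': at 12 (fail-walked)
pos 14 'c': at 13
pos 15 'c': at 14
pos 16 'c': at 15
pos 17 'd': at 16
pos 18 'd': at 17  → match P2@[13:18],P5@[17:18]
pos 19 'b': at 12 (fail-walked)
pos 20 'b': at 12 (fail-walked)
pos 21 'b': at 12 (fail-walked)
pos 22 'b': at 12 (fail-walked)
pos 23 'c': at 13
pos 24 'c': at 14
pos 25 'c': at 15
pos 26 'd': at 16
pos 27 'd': at 17  → match P2@[22:27],P5@[26:27]
pos 28 'b': at 12 (fail-walked)
pos 29 'c': at 13
pos 30 'c': at 14
pos 31 'c': at 15
pos 32 'd': at 16
pos 33 'd': at 17  → match P2@[28:33],P5@[32:33]
pos 34 'e': at 1 (fail-walked)  → match P3@[34:34]
pos 35 'd': at 2
pos 36 'c': at 3
pos 37 'b': at 4
pos 38 'c': at 5
pos 39 'a': at 6  → match P0@[34:39]
pos 40 'a': at 18 (fail-walked)
pos 41 'e': at 19  → match P3@[41:41]
pos 42 'b': at 20
pos 43 'e': at 21  → match P3@[43:43]
pos 44 'a': at 22  → match P4@[40:44]
pos 45 'e': at 19 (fail-walked)  → match P3@[45:45]

Matches: [[2,3],[7,0],[9,3],[11,3],[12,4],[18,2],[18,5],[27,2],[27,5],[33,2],[33,5],[34,3],[39,0],[41,3],[43,3],[44,4],[45,3]]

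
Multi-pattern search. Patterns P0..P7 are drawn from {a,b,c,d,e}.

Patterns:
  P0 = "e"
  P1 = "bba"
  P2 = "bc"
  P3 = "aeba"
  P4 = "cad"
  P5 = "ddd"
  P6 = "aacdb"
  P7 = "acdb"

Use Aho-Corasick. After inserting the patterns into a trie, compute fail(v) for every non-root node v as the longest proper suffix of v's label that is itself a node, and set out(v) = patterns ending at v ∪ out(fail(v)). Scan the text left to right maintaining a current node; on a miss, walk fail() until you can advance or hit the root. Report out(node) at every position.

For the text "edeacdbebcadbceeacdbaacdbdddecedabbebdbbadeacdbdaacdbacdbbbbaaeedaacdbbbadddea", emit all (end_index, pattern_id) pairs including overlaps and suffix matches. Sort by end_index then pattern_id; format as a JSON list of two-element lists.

Construct AC machine:
Trie (insert patterns):
  0='ε' goto a→6 b→2 c→10 d→13 e→1
  1='e' goto ·  [P0 ends]
  2='b' goto b→3 c→5
  3='bb' goto a→4
  4='bba' goto ·  [P1 ends]
  5='bc' goto ·  [P2 ends]
  6='a' goto a→16 c→20 e→7
  7='ae' goto b→8
  8='aeb' goto a→9
  9='aeba' goto ·  [P3 ends]
  10='c' goto a→11
  11='ca' goto d→12
  12='cad' goto ·  [P4 ends]
  13='d' goto d→14
  14='dd' goto d→15
  15='ddd' goto ·  [P5 ends]
  16='aa' goto c→17
  17='aac' goto d→18
  18='aacd' goto b→19
  19='aacdb' goto ·  [P6 ends]
  20='ac' goto d→21
  21='acd' goto b→22
  22='acdb' goto ·  [P7 ends]

Failure links (BFS by depth):
  n1('e'): parent n0 fail=0; on 'e' 0 → fail=0;  out {0}∪∅={0}
  n2('b'): parent n0 fail=0; on 'b' 0 → fail=0;  out ∅∪∅=∅
  n6('a'): parent n0 fail=0; on 'a' 0 → fail=0;  out ∅∪∅=∅
  n10('c'): parent n0 fail=0; on 'c' 0 → fail=0;  out ∅∪∅=∅
  n13('d'): parent n0 fail=0; on 'd' 0 → fail=0;  out ∅∪∅=∅
  n3('bb'): parent n2 fail=0; on 'b' 0 → fail=2;  out ∅∪∅=∅
  n5('bc'): parent n2 fail=0; on 'c' 0 → fail=10;  out {2}∪∅={2}
  n7('ae'): parent n6 fail=0; on 'e' 0 → fail=1;  out ∅∪{0}={0}
  n11('ca'): parent n10 fail=0; on 'a' 0 → fail=6;  out ∅∪∅=∅
  n14('dd'): parent n13 fail=0; on 'd' 0 → fail=13;  out ∅∪∅=∅
  n16('aa'): parent n6 fail=0; on 'a' 0 → fail=6;  out ∅∪∅=∅
  n20('ac'): parent n6 fail=0; on 'c' 0 → fail=10;  out ∅∪∅=∅
  n4('bba'): parent n3 fail=2; on 'a' 2→0 → fail=6;  out {1}∪∅={1}
  n8('aeb'): parent n7 fail=1; on 'b' 1→0 → fail=2;  out ∅∪∅=∅
  n12('cad'): parent n11 fail=6; on 'd' 6→0 → fail=13;  out {4}∪∅={4}
  n15('ddd'): parent n14 fail=13; on 'd' 13 → fail=14;  out {5}∪∅={5}
  n17('aac'): parent n16 fail=6; on 'c' 6 → fail=20;  out ∅∪∅=∅
  n21('acd'): parent n20 fail=10; on 'd' 10→0 → fail=13;  out ∅∪∅=∅
  n9('aeba'): parent n8 fail=2; on 'a' 2→0 → fail=6;  out {3}∪∅={3}
  n18('aacd'): parent n17 fail=20; on 'd' 20 → fail=21;  out ∅∪∅=∅
  n22('acdb'): parent n21 fail=13; on 'b' 13→0 → fail=2;  out {7}∪∅={7}
  n19('aacdb'): parent n18 fail=21; on 'b' 21 → fail=22;  out {6}∪{7}={6,7}

Text stream:
[0] read 'e'  n0⇒n1  ** P0@[0:0]
[1] read 'd'  n1⇒n13 (fail-walked)
[2] read 'e'  n13⇒n1 (fail-walked)  ** P0@[2:2]
[3] read 'a'  n1⇒n6 (fail-walked)
[4] read 'c'  n6⇒n20
[5] read 'd'  n20⇒n21
[6] read 'b'  n21⇒n22  ** P7@[3:6]
[7] read 'e'  n22⇒n1 (fail-walked)  ** P0@[7:7]
[8] read 'b'  n1⇒n2 (fail-walked)
[9] read 'c'  n2⇒n5  ** P2@[8:9]
[10] read 'a'  n5⇒n11 (fail-walked)
[11] read 'd'  n11⇒n12  ** P4@[9:11]
[12] read 'b'  n12⇒n2 (fail-walked)
[13] read 'c'  n2⇒n5  ** P2@[12:13]
[14] read 'e'  n5⇒n1 (fail-walked)  ** P0@[14:14]
[15] read 'e'  n1⇒n1 (fail-walked)  ** P0@[15:15]
[16] read 'a'  n1⇒n6 (fail-walked)
[17] read 'c'  n6⇒n20
[18] read 'd'  n20⇒n21
[19] read 'b'  n21⇒n22  ** P7@[16:19]
[20] read 'a'  n22⇒n6 (fail-walked)
[21] read 'a'  n6⇒n16
[22] read 'c'  n16⇒n17
[23] read 'd'  n17⇒n18
[24] read 'b'  n18⇒n19  ** P6@[20:24],P7@[21:24]
[25] read 'd'  n19⇒n13 (fail-walked)
[26] read 'd'  n13⇒n14
[27] read 'd'  n14⇒n15  ** P5@[25:27]
[28] read 'e'  n15⇒n1 (fail-walked)  ** P0@[28:28]
[29] read 'c'  n1⇒n10 (fail-walked)
[30] read 'e'  n10⇒n1 (fail-walked)  ** P0@[30:30]
[31] read 'd'  n1⇒n13 (fail-walked)
[32] read 'a'  n13⇒n6 (fail-walked)
[33] read 'b'  n6⇒n2 (fail-walked)
[34] read 'b'  n2⇒n3
[35] read 'e'  n3⇒n1 (fail-walked)  ** P0@[35:35]
[36] read 'b'  n1⇒n2 (fail-walked)
[37] read 'd'  n2⇒n13 (fail-walked)
[38] read 'b'  n13⇒n2 (fail-walked)
[39] read 'b'  n2⇒n3
[40] read 'a'  n3⇒n4  ** P1@[38:40]
[41] read 'd'  n4⇒n13 (fail-walked)
[42] read 'e'  n13⇒n1 (fail-walked)  ** P0@[42:42]
[43] read 'a'  n1⇒n6 (fail-walked)
[44] read 'c'  n6⇒n20
[45] read 'd'  n20⇒n21
[46] read 'b'  n21⇒n22  ** P7@[43:46]
[47] read 'd'  n22⇒n13 (fail-walked)
[48] read 'a'  n13⇒n6 (fail-walked)
[49] read 'a'  n6⇒n16
[50] read 'c'  n16⇒n17
[51] read 'd'  n17⇒n18
[52] read 'b'  n18⇒n19  ** P6@[48:52],P7@[49:52]
[53] read 'a'  n19⇒n6 (fail-walked)
[54] read 'c'  n6⇒n20
[55] read 'd'  n20⇒n21
[56] read 'b'  n21⇒n22  ** P7@[53:56]
[57] read 'b'  n22⇒n3 (fail-walked)
[58] read 'b'  n3⇒n3 (fail-walked)
[59] read 'b'  n3⇒n3 (fail-walked)
[60] read 'a'  n3⇒n4  ** P1@[58:60]
[61] read 'a'  n4⇒n16 (fail-walked)
[62] read 'e'  n16⇒n7 (fail-walked)  ** P0@[62:62]
[63] read 'e'  n7⇒n1 (fail-walked)  ** P0@[63:63]
[64] read 'd'  n1⇒n13 (fail-walked)
[65] read 'a'  n13⇒n6 (fail-walked)
[66] read 'a'  n6⇒n16
[67] read 'c'  n16⇒n17
[68] read 'd'  n17⇒n18
[69] read 'b'  n18⇒n19  ** P6@[65:69],P7@[66:69]
[70] read 'b'  n19⇒n3 (fail-walked)
[71] read 'b'  n3⇒n3 (fail-walked)
[72] read 'a'  n3⇒n4  ** P1@[70:72]
[73] read 'd'  n4⇒n13 (fail-walked)
[74] read 'd'  n13⇒n14
[75] read 'd'  n14⇒n15  ** P5@[73:75]
[76] read 'e'  n15⇒n1 (fail-walked)  ** P0@[76:76]
[77] read 'a'  n1⇒n6 (fail-walked)

All matches (sorted): [[0,0],[2,0],[6,7],[7,0],[9,2],[11,4],[13,2],[14,0],[15,0],[19,7],[24,6],[24,7],[27,5],[28,0],[30,0],[35,0],[40,1],[42,0],[46,7],[52,6],[52,7],[56,7],[60,1],[62,0],[63,0],[69,6],[69,7],[72,1],[75,5],[76,0]]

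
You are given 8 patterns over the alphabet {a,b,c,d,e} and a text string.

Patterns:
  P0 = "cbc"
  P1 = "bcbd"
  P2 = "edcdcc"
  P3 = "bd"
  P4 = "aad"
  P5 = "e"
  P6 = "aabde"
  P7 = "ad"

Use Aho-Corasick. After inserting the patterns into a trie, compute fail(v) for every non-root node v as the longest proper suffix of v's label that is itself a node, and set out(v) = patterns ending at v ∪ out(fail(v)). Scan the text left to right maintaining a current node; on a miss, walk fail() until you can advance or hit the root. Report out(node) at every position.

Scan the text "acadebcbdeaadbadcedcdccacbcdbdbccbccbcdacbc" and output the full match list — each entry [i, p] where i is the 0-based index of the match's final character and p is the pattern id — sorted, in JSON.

Construct AC machine:
Trie nodes:
  n0 'ε': a→15 b→4 c→1 e→8
  n1 'c': b→2
  n2 'cb': c→3
  n3 'cbc': ·  ←P0
  n4 'b': c→5 d→14
  n5 'bc': b→6
  n6 'bcb': d→7
  n7 'bcbd': ·  ←P1
  n8 'e': d→9  ←P5
  n9 'ed': c→10
  n10 'edc': d→11
  n11 'edcd': c→12
  n12 'edcdc': c→13
  n13 'edcdcc': ·  ←P2
  n14 'bd': ·  ←P3
  n15 'a': a→16 d→21
  n16 'aa': b→18 d→17
  n17 'aad': ·  ←P4
  n18 'aab': d→19
  n19 'aabd': e→20
  n20 'aabde': ·  ←P6
  n21 'ad': ·  ←P7

BFS fail/out derivation:
  n1('c'): parent n0 fail=0; on 'c' 0 → fail=0;  out ∅∪∅=∅
  n4('b'): parent n0 fail=0; on 'b' 0 → fail=0;  out ∅∪∅=∅
  n8('e'): parent n0 fail=0; on 'e' 0 → fail=0;  out {5}∪∅={5}
  n15('a'): parent n0 fail=0; on 'a' 0 → fail=0;  out ∅∪∅=∅
  n2('cb'): parent n1 fail=0; on 'b' 0 → fail=4;  out ∅∪∅=∅
  n5('bc'): parent n4 fail=0; on 'c' 0 → fail=1;  out ∅∪∅=∅
  n9('ed'): parent n8 fail=0; on 'd' 0 → fail=0;  out ∅∪∅=∅
  n14('bd'): parent n4 fail=0; on 'd' 0 → fail=0;  out {3}∪∅={3}
  n16('aa'): parent n15 fail=0; on 'a' 0 → fail=15;  out ∅∪∅=∅
  n21('ad'): parent n15 fail=0; on 'd' 0 → fail=0;  out {7}∪∅={7}
  n3('cbc'): parent n2 fail=4; on 'c' 4 → fail=5;  out {0}∪∅={0}
  n6('bcb'): parent n5 fail=1; on 'b' 1 → fail=2;  out ∅∪∅=∅
  n10('edc'): parent n9 fail=0; on 'c' 0 → fail=1;  out ∅∪∅=∅
  n17('aad'): parent n16 fail=15; on 'd' 15 → fail=21;  out {4}∪{7}={4,7}
  n18('aab'): parent n16 fail=15; on 'b' 15→0 → fail=4;  out ∅∪∅=∅
  n7('bcbd'): parent n6 fail=2; on 'd' 2→4 → fail=14;  out {1}∪{3}={1,3}
  n11('edcd'): parent n10 fail=1; on 'd' 1→0 → fail=0;  out ∅∪∅=∅
  n19('aabd'): parent n18 fail=4; on 'd' 4 → fail=14;  out ∅∪{3}={3}
  n12('edcdc'): parent n11 fail=0; on 'c' 0 → fail=1;  out ∅∪∅=∅
  n20('aabde'): parent n19 fail=14; on 'e' 14→0 → fail=8;  out {6}∪{5}={5,6}
  n13('edcdcc'): parent n12 fail=1; on 'c' 1→0 → fail=1;  out {2}∪∅={2}

Run:
pos 0 'a': at 15
pos 1 'c': at 1 ·f
pos 2 'a': at 15 ·f
pos 3 'd': at 21  → match P7@[2:3]
pos 4 'e': at 8 ·f  → match P5@[4:4]
pos 5 'b': at 4 ·f
pos 6 'c': at 5
pos 7 'b': at 6
pos 8 'd': at 7  → match P1@[5:8],P3@[7:8]
pos 9 'e': at 8 ·f  → match P5@[9:9]
pos 10 'a': at 15 ·f
pos 11 'a': at 16
pos 12 'd': at 17  → match P4@[10:12],P7@[11:12]
pos 13 'b': at 4 ·f
pos 14 'a': at 15 ·f
pos 15 'd': at 21  → match P7@[14:15]
pos 16 'c': at 1 ·f
pos 17 'e': at 8 ·f  → match P5@[17:17]
pos 18 'd': at 9
pos 19 'c': at 10
pos 20 'd': at 11
pos 21 'c': at 12
pos 22 'c': at 13  → match P2@[17:22]
pos 23 'a': at 15 ·f
pos 24 'c': at 1 ·f
pos 25 'b': at 2
pos 26 'c': at 3  → match P0@[24:26]
pos 27 'd': at 0 ·f
pos 28 'b': at 4
pos 29 'd': at 14  → match P3@[28:29]
pos 30 'b': at 4 ·f
pos 31 'c': at 5
pos 32 'c': at 1 ·f
pos 33 'b': at 2
pos 34 'c': at 3  → match P0@[32:34]
pos 35 'c': at 1 ·f
pos 36 'b': at 2
pos 37 'c': at 3  → match P0@[35:37]
pos 38 'd': at 0 ·f
pos 39 'a': at 15
pos 40 'c': at 1 ·f
pos 41 'b': at 2
pos 42 'c': at 3  → match P0@[40:42]

Result: [[3,7],[4,5],[8,1],[8,3],[9,5],[12,4],[12,7],[15,7],[17,5],[22,2],[26,0],[29,3],[34,0],[37,0],[42,0]]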